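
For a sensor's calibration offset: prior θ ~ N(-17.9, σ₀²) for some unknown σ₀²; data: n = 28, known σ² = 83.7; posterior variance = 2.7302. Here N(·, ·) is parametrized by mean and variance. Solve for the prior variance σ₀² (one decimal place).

σ₀² = 31.5

For the Normal–Normal model with known σ², precisions add: τ_n = τ₀ + n/σ².
So 1/σ₀² = 1/2.7302 − 28/83.7 = 0.366274 − 0.334528 = 0.031746.
Hence σ₀² = 1/0.031746 ≈ 31.5.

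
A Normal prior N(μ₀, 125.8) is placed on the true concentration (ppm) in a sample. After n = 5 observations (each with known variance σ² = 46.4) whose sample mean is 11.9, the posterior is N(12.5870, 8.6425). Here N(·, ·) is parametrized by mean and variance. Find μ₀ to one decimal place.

μ₀ = 21.9

The posterior mean is a precision-weighted average: μ_n = (τ₀μ₀ + τ_data·x̄)/(τ₀+τ_data), with τ₀=1/σ₀² and τ_data=n/σ².
Here τ₀ = 1/125.8 = 0.007949 and τ_data = 5/46.4 = 0.107759, so τ_n = 0.115708.
Rearranging for μ₀: μ₀ = (μ_n·τ_n − τ_data·x̄)/τ₀ = (12.5870·0.115708 − 0.107759·11.9) / 0.007949 = 0.174084/0.007949 ≈ 21.9.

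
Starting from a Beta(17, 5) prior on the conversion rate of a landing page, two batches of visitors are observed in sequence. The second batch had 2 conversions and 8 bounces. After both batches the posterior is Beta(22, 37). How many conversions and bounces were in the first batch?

3 conversions and 24 bounces

Sequential conjugate updates are equivalent to a single update on the pooled data, so total successes = posterior α − prior α and total failures = posterior β − prior β.
Total across both batches: 22−17=5 conversions, 37−5=32 bounces.
Subtract the second batch: 5−2=3 conversions and 32−8=24 bounces.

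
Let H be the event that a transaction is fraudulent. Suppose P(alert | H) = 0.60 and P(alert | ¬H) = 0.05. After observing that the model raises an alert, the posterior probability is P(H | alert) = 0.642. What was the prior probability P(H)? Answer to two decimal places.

P(H) = 0.13

Bayes' rule in odds form gives O(H|E) = O(H)·[P(E|H)/P(E|¬H)], hence O(H) = O(H|E)/LR.
Posterior odds = 0.642/(1−0.642) = 1.7933. LR = 0.60/0.05 = 12.0000.
Prior odds = 1.7933/12.0000 = 0.1494, so P(H) = 0.1494/(1+0.1494) ≈ 0.13.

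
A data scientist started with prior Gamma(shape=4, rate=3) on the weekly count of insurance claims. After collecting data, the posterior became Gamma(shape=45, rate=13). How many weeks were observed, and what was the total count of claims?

Gamma–Poisson conjugacy: posterior shape = α + Σxᵢ, posterior rate = β + n.
Matching: Σxᵢ = 45 − 4 = 41 and n = 13 − 3 = 10.

n = 10 weeks with total 41 claims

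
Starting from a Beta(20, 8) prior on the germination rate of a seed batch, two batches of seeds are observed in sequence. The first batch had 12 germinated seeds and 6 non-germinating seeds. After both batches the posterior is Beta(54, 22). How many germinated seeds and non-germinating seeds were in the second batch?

22 germinated seeds and 8 non-germinating seeds

Because Beta–binomial updating is additive in the counts, the combined data contributed (α_post−α_prior, β_post−β_prior) successes and failures.
Total across both batches: 54−20=34 germinated seeds, 22−8=14 non-germinating seeds.
Subtract the first batch: 34−12=22 germinated seeds and 14−6=8 non-germinating seeds.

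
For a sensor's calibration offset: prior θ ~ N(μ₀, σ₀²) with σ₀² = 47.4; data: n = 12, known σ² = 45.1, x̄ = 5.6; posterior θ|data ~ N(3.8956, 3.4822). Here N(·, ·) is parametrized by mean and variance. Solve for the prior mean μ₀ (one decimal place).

The posterior mean is a precision-weighted average: μ_n = (τ₀μ₀ + τ_data·x̄)/(τ₀+τ_data), with τ₀=1/σ₀² and τ_data=n/σ².
Here τ₀ = 1/47.4 = 0.021097 and τ_data = 12/45.1 = 0.266075, so τ_n = 0.287172.
Rearranging for μ₀: μ₀ = (μ_n·τ_n − τ_data·x̄)/τ₀ = (3.8956·0.287172 − 0.266075·5.6) / 0.021097 = -0.371313/0.021097 ≈ -17.6.

μ₀ = -17.6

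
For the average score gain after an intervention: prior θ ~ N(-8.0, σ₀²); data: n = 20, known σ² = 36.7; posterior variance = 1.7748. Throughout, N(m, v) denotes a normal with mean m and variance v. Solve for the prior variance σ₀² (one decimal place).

For the Normal–Normal model with known σ², precisions add: τ_n = τ₀ + n/σ².
So 1/σ₀² = 1/1.7748 − 20/36.7 = 0.563444 − 0.544959 = 0.018485.
Hence σ₀² = 1/0.018485 ≈ 54.1.

σ₀² = 54.1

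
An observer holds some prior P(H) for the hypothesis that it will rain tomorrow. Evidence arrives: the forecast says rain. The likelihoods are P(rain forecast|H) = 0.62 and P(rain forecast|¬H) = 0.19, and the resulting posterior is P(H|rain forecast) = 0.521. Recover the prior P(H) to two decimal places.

P(H) = 0.25

In odds form, posterior odds = prior odds × likelihood ratio, so prior odds = posterior odds ÷ LR.
Posterior odds = 0.521/(1−0.521) = 1.0877. LR = 0.62/0.19 = 3.2632.
Prior odds = 1.0877/3.2632 = 0.3333, so P(H) = 0.3333/(1+0.3333) ≈ 0.25.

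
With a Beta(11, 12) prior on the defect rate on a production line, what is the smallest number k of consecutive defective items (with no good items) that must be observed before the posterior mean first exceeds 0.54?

k = 4

After k defective items and 0 good items the posterior is Beta(11+k, 12), with mean (11+k)/(11+12+k).
Set (11+k)/(23+k) > 0.54 and solve: k > (0.54·23 − 11)/(1 − 0.54) = 3.087.
The smallest integer exceeding 3.087 is 4.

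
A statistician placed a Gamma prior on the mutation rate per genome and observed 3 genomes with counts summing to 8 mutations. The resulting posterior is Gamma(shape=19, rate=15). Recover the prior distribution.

A Gamma(α, β) prior (rate parametrization) on a Poisson rate with n observations summing to S gives posterior Gamma(α+S, β+n).
So α = 19 − 8 = 11 and β = 15 − 3 = 12.

Gamma(shape=11, rate=12)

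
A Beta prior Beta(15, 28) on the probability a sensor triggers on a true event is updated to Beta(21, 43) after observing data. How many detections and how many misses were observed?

6 detections and 15 misses

Beta is conjugate to the binomial likelihood: posterior = Beta(α+s, β+f).
So s = 21 − 15 = 6 and f = 43 − 28 = 15.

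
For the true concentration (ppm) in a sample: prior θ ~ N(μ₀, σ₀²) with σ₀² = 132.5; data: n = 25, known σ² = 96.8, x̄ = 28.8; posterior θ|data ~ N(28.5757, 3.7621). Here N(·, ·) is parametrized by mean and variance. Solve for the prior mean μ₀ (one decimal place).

The posterior mean is a precision-weighted average: μ_n = (τ₀μ₀ + τ_data·x̄)/(τ₀+τ_data), with τ₀=1/σ₀² and τ_data=n/σ².
Here τ₀ = 1/132.5 = 0.007547 and τ_data = 25/96.8 = 0.258264, so τ_n = 0.265811.
Rearranging for μ₀: μ₀ = (μ_n·τ_n − τ_data·x̄)/τ₀ = (28.5757·0.265811 − 0.258264·28.8) / 0.007547 = 0.157732/0.007547 ≈ 20.9.

μ₀ = 20.9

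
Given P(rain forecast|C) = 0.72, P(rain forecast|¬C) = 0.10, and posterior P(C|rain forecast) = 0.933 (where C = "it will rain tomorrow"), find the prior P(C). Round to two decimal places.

In odds form, posterior odds = prior odds × likelihood ratio, so prior odds = posterior odds ÷ LR.
Posterior odds = 0.933/(1−0.933) = 13.9254. LR = 0.72/0.10 = 7.2000.
Prior odds = 13.9254/7.2000 = 1.9341, so P(C) = 1.9341/(1+1.9341) ≈ 0.66.

P(C) = 0.66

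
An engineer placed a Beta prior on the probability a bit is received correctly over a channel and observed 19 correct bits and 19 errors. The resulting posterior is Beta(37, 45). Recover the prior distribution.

Beta(18, 26)

A Beta(α, β) prior with s successes and f failures in binomial data gives a Beta(α+s, β+f) posterior.
So α = 37 − 19 = 18 and β = 45 − 19 = 26.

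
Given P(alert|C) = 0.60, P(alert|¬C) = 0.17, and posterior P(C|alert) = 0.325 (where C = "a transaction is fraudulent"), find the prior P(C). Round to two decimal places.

In odds form, posterior odds = prior odds × likelihood ratio, so prior odds = posterior odds ÷ LR.
Posterior odds = 0.325/(1−0.325) = 0.4815. LR = 0.60/0.17 = 3.5294.
Prior odds = 0.4815/3.5294 = 0.1364, so P(C) = 0.1364/(1+0.1364) ≈ 0.12.

P(C) = 0.12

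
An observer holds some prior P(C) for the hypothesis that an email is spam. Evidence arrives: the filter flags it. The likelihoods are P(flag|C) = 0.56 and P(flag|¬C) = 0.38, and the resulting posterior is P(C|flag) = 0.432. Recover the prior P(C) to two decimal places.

In odds form, posterior odds = prior odds × likelihood ratio, so prior odds = posterior odds ÷ LR.
Posterior odds = 0.432/(1−0.432) = 0.7606. LR = 0.56/0.38 = 1.4737.
Prior odds = 0.7606/1.4737 = 0.5161, so P(C) = 0.5161/(1+0.5161) ≈ 0.34.

P(C) = 0.34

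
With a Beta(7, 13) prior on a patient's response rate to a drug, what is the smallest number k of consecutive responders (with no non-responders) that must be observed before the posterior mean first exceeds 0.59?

k = 12

After k responders and 0 non-responders the posterior is Beta(7+k, 13), with mean (7+k)/(7+13+k).
Set (7+k)/(20+k) > 0.59 and solve: k > (0.59·20 − 7)/(1 − 0.59) = 11.707.
The smallest integer exceeding 11.707 is 12, and checking k=12: (19)/(32) = 0.5938 > 0.59.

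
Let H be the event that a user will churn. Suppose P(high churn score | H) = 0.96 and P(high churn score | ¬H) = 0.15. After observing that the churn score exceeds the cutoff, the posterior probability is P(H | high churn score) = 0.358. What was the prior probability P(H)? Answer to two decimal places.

P(H) = 0.08

Bayes' rule in odds form gives O(H|E) = O(H)·[P(E|H)/P(E|¬H)], hence O(H) = O(H|E)/LR.
Posterior odds = 0.358/(1−0.358) = 0.5576. LR = 0.96/0.15 = 6.4000.
Prior odds = 0.5576/6.4000 = 0.0871, so P(H) = 0.0871/(1+0.0871) ≈ 0.08.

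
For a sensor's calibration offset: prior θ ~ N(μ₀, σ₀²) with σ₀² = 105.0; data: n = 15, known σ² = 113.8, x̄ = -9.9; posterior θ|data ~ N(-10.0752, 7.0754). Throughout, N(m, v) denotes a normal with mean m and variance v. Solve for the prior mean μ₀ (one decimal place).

μ₀ = -12.5

The posterior mean is a precision-weighted average: μ_n = (τ₀μ₀ + τ_data·x̄)/(τ₀+τ_data), with τ₀=1/σ₀² and τ_data=n/σ².
Here τ₀ = 1/105.0 = 0.009524 and τ_data = 15/113.8 = 0.131810, so τ_n = 0.141334.
Rearranging for μ₀: μ₀ = (μ_n·τ_n − τ_data·x̄)/τ₀ = (-10.0752·0.141334 − 0.131810·-9.9) / 0.009524 = -0.119049/0.009524 ≈ -12.5.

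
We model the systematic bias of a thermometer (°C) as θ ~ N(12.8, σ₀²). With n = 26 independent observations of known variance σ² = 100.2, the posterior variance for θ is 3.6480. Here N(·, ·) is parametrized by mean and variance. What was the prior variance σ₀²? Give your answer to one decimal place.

σ₀² = 68.3

Posterior precision equals prior precision plus data precision: 1/σ_n² = 1/σ₀² + n/σ².
So 1/σ₀² = 1/3.6480 − 26/100.2 = 0.274123 − 0.259481 = 0.014642.
Hence σ₀² = 1/0.014642 ≈ 68.3.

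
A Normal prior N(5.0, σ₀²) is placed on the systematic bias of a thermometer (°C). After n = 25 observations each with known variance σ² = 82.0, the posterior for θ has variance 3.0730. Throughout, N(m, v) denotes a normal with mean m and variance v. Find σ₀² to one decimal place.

Posterior precision equals prior precision plus data precision: 1/σ_n² = 1/σ₀² + n/σ².
So 1/σ₀² = 1/3.0730 − 25/82.0 = 0.325415 − 0.304878 = 0.020537.
Hence σ₀² = 1/0.020537 ≈ 48.7.

σ₀² = 48.7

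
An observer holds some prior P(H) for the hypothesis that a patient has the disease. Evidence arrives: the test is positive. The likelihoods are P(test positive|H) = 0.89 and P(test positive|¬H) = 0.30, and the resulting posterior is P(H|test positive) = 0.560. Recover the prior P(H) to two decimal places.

P(H) = 0.30

Bayes' rule in odds form gives O(H|E) = O(H)·[P(E|H)/P(E|¬H)], hence O(H) = O(H|E)/LR.
Posterior odds = 0.560/(1−0.560) = 1.2727. LR = 0.89/0.30 = 2.9667.
Prior odds = 1.2727/2.9667 = 0.4290, so P(H) = 0.4290/(1+0.4290) ≈ 0.30.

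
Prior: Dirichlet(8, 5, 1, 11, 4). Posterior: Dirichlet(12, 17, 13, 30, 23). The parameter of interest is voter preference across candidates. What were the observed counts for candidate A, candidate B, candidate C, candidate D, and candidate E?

counts (4, 12, 12, 19, 19)

For a Dirichlet(α) prior with multinomial counts c, the posterior is Dirichlet(α + c) componentwise.
Counts are posterior − prior componentwise: 12−8=4, 17−5=12, 13−1=12, 30−11=19, 23−4=19.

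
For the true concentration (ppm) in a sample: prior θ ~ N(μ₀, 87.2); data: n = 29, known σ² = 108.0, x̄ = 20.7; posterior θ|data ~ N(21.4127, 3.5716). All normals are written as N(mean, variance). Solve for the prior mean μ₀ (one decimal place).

With known observation variance, the Normal–Normal posterior has precision τ_n = τ₀ + n/σ² and mean μ_n = (τ₀μ₀ + (n/σ²)x̄)/τ_n.
Here τ₀ = 1/87.2 = 0.011468 and τ_data = 29/108.0 = 0.268519, so τ_n = 0.279987.
Rearranging for μ₀: μ₀ = (μ_n·τ_n − τ_data·x̄)/τ₀ = (21.4127·0.279987 − 0.268519·20.7) / 0.011468 = 0.436934/0.011468 ≈ 38.1.

μ₀ = 38.1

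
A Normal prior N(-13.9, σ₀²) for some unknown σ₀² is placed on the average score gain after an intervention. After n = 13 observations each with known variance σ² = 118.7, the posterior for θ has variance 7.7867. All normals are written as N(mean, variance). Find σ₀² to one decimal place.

σ₀² = 52.9

For the Normal–Normal model with known σ², precisions add: τ_n = τ₀ + n/σ².
So 1/σ₀² = 1/7.7867 − 13/118.7 = 0.128424 − 0.109520 = 0.018904.
Hence σ₀² = 1/0.018904 ≈ 52.9.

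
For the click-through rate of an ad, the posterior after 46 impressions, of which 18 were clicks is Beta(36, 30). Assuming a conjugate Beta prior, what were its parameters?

Under Beta–binomial conjugacy the posterior parameters are (α+s, β+f).
So α = 36 − 18 = 18 and β = 30 − 28 = 2.

Beta(18, 2)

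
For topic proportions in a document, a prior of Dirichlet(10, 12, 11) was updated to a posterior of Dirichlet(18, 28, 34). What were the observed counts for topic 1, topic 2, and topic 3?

counts (8, 16, 23)

For a Dirichlet(α) prior with multinomial counts c, the posterior is Dirichlet(α + c) componentwise.
Counts are posterior − prior componentwise: 18−10=8, 28−12=16, 34−11=23.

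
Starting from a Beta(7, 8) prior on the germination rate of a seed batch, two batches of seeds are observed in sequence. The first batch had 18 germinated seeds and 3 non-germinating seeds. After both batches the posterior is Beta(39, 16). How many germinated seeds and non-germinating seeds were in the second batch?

Sequential conjugate updates are equivalent to a single update on the pooled data, so total successes = posterior α − prior α and total failures = posterior β − prior β.
Total across both batches: 39−7=32 germinated seeds, 16−8=8 non-germinating seeds.
Subtract the first batch: 32−18=14 germinated seeds and 8−3=5 non-germinating seeds.

14 germinated seeds and 5 non-germinating seeds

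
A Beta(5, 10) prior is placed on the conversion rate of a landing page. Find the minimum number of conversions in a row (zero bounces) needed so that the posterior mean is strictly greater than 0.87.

After k conversions and 0 bounces the posterior is Beta(5+k, 10), with mean (5+k)/(5+10+k).
Set (5+k)/(15+k) > 0.87 and solve: k > (0.87·15 − 5)/(1 − 0.87) = 61.923.
The smallest integer exceeding 61.923 is 62, and checking k=62: (67)/(77) = 0.8701 > 0.87.

k = 62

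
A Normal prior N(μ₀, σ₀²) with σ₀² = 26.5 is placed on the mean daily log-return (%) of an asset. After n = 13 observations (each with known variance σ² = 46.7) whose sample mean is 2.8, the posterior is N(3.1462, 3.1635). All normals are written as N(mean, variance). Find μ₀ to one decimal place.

μ₀ = 5.7

The posterior mean is a precision-weighted average: μ_n = (τ₀μ₀ + τ_data·x̄)/(τ₀+τ_data), with τ₀=1/σ₀² and τ_data=n/σ².
Here τ₀ = 1/26.5 = 0.037736 and τ_data = 13/46.7 = 0.278373, so τ_n = 0.316109.
Rearranging for μ₀: μ₀ = (μ_n·τ_n − τ_data·x̄)/τ₀ = (3.1462·0.316109 − 0.278373·2.8) / 0.037736 = 0.215098/0.037736 ≈ 5.7.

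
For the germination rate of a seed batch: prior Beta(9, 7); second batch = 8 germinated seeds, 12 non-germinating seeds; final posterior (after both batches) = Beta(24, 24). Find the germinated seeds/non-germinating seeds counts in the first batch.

7 germinated seeds and 5 non-germinating seeds

Sequential conjugate updates are equivalent to a single update on the pooled data, so total successes = posterior α − prior α and total failures = posterior β − prior β.
Total across both batches: 24−9=15 germinated seeds, 24−7=17 non-germinating seeds.
Subtract the second batch: 15−8=7 germinated seeds and 17−12=5 non-germinating seeds.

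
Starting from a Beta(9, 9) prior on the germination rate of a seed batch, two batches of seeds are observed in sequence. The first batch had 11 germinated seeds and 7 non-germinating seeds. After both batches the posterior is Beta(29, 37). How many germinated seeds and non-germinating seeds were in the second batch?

Because Beta–binomial updating is additive in the counts, the combined data contributed (α_post−α_prior, β_post−β_prior) successes and failures.
Total across both batches: 29−9=20 germinated seeds, 37−9=28 non-germinating seeds.
Subtract the first batch: 20−11=9 germinated seeds and 28−7=21 non-germinating seeds.

9 germinated seeds and 21 non-germinating seeds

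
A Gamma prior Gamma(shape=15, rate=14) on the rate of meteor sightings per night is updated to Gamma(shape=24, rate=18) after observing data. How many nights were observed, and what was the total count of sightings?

Gamma–Poisson conjugacy: posterior shape = α + Σxᵢ, posterior rate = β + n.
Matching: Σxᵢ = 24 − 15 = 9 and n = 18 − 14 = 4.

n = 4 nights with total 9 sightings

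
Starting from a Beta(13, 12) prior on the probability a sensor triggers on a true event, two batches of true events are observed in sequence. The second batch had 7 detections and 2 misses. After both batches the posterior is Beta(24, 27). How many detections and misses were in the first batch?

4 detections and 13 misses

Sequential conjugate updates are equivalent to a single update on the pooled data, so total successes = posterior α − prior α and total failures = posterior β − prior β.
Total across both batches: 24−13=11 detections, 27−12=15 misses.
Subtract the second batch: 11−7=4 detections and 15−2=13 misses.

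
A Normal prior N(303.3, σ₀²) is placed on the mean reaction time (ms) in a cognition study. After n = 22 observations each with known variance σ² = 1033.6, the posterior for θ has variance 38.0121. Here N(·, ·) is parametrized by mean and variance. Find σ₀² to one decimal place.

Posterior precision equals prior precision plus data precision: 1/σ_n² = 1/σ₀² + n/σ².
So 1/σ₀² = 1/38.0121 − 22/1033.6 = 0.026307 − 0.021285 = 0.005022.
Hence σ₀² = 1/0.005022 ≈ 199.1.

σ₀² = 199.1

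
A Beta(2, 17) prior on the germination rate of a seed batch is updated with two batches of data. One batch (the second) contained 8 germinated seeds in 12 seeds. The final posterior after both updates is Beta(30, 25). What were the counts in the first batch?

20 germinated seeds and 4 non-germinating seeds

Sequential conjugate updates are equivalent to a single update on the pooled data, so total successes = posterior α − prior α and total failures = posterior β − prior β.
Total across both batches: 30−2=28 germinated seeds, 25−17=8 non-germinating seeds.
Subtract the second batch: 28−8=20 germinated seeds and 8−4=4 non-germinating seeds.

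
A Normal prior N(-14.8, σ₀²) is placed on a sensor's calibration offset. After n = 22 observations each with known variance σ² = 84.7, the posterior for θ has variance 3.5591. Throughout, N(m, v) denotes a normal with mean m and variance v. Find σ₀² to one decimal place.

Posterior precision equals prior precision plus data precision: 1/σ_n² = 1/σ₀² + n/σ².
So 1/σ₀² = 1/3.5591 − 22/84.7 = 0.280970 − 0.259740 = 0.021230.
Hence σ₀² = 1/0.021230 ≈ 47.1.

σ₀² = 47.1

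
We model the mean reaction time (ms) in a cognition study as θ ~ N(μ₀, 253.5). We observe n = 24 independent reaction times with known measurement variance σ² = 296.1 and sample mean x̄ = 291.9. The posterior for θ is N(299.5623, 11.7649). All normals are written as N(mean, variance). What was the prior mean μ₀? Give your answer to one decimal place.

μ₀ = 457.0

The posterior mean is a precision-weighted average: μ_n = (τ₀μ₀ + τ_data·x̄)/(τ₀+τ_data), with τ₀=1/σ₀² and τ_data=n/σ².
Here τ₀ = 1/253.5 = 0.003945 and τ_data = 24/296.1 = 0.081054, so τ_n = 0.084999.
Rearranging for μ₀: μ₀ = (μ_n·τ_n − τ_data·x̄)/τ₀ = (299.5623·0.084999 − 0.081054·291.9) / 0.003945 = 1.802833/0.003945 ≈ 457.0.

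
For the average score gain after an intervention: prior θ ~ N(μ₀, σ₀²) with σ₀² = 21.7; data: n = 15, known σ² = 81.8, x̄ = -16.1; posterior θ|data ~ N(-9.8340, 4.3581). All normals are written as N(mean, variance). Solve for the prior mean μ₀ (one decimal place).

The posterior mean is a precision-weighted average: μ_n = (τ₀μ₀ + τ_data·x̄)/(τ₀+τ_data), with τ₀=1/σ₀² and τ_data=n/σ².
Here τ₀ = 1/21.7 = 0.046083 and τ_data = 15/81.8 = 0.183374, so τ_n = 0.229457.
Rearranging for μ₀: μ₀ = (μ_n·τ_n − τ_data·x̄)/τ₀ = (-9.8340·0.229457 − 0.183374·-16.1) / 0.046083 = 0.695841/0.046083 ≈ 15.1.

μ₀ = 15.1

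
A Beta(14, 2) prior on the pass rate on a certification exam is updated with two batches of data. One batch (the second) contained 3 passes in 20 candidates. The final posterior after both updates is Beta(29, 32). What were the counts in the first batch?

12 passes and 13 failures

Sequential conjugate updates are equivalent to a single update on the pooled data, so total successes = posterior α − prior α and total failures = posterior β − prior β.
Total across both batches: 29−14=15 passes, 32−2=30 failures.
Subtract the second batch: 15−3=12 passes and 30−17=13 failures.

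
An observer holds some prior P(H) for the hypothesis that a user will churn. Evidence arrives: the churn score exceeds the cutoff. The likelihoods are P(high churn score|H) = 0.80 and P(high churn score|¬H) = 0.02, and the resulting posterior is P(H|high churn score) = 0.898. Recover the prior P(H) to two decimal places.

In odds form, posterior odds = prior odds × likelihood ratio, so prior odds = posterior odds ÷ LR.
Posterior odds = 0.898/(1−0.898) = 8.8039. LR = 0.80/0.02 = 40.0000.
Prior odds = 8.8039/40.0000 = 0.2201, so P(H) = 0.2201/(1+0.2201) ≈ 0.18.

P(H) = 0.18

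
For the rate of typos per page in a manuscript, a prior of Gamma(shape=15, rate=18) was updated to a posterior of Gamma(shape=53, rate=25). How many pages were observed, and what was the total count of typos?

n = 7 pages with total 38 typos

Gamma–Poisson conjugacy: posterior shape = α + Σxᵢ, posterior rate = β + n.
Matching: Σxᵢ = 53 − 15 = 38 and n = 25 − 18 = 7.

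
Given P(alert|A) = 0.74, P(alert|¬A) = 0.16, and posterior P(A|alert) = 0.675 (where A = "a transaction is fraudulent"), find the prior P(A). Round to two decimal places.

P(A) = 0.31

In odds form, posterior odds = prior odds × likelihood ratio, so prior odds = posterior odds ÷ LR.
Posterior odds = 0.675/(1−0.675) = 2.0769. LR = 0.74/0.16 = 4.6250.
Prior odds = 2.0769/4.6250 = 0.4491, so P(A) = 0.4491/(1+0.4491) ≈ 0.31.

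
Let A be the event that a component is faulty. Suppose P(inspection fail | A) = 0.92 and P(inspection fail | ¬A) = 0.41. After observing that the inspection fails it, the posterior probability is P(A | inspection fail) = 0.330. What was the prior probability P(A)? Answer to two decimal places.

P(A) = 0.18

In odds form, posterior odds = prior odds × likelihood ratio, so prior odds = posterior odds ÷ LR.
Posterior odds = 0.330/(1−0.330) = 0.4925. LR = 0.92/0.41 = 2.2439.
Prior odds = 0.4925/2.2439 = 0.2195, so P(A) = 0.2195/(1+0.2195) ≈ 0.18.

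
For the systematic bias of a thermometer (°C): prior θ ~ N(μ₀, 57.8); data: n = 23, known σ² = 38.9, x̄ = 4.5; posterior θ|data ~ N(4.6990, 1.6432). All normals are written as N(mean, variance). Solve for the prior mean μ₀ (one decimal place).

The posterior mean is a precision-weighted average: μ_n = (τ₀μ₀ + τ_data·x̄)/(τ₀+τ_data), with τ₀=1/σ₀² and τ_data=n/σ².
Here τ₀ = 1/57.8 = 0.017301 and τ_data = 23/38.9 = 0.591260, so τ_n = 0.608561.
Rearranging for μ₀: μ₀ = (μ_n·τ_n − τ_data·x̄)/τ₀ = (4.6990·0.608561 − 0.591260·4.5) / 0.017301 = 0.198958/0.017301 ≈ 11.5.

μ₀ = 11.5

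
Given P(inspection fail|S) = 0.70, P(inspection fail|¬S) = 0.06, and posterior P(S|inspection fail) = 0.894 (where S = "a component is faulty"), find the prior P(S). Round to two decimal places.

Bayes' rule in odds form gives O(S|E) = O(S)·[P(E|S)/P(E|¬S)], hence O(S) = O(S|E)/LR.
Posterior odds = 0.894/(1−0.894) = 8.4340. LR = 0.70/0.06 = 11.6667.
Prior odds = 8.4340/11.6667 = 0.7229, so P(S) = 0.7229/(1+0.7229) ≈ 0.42.

P(S) = 0.42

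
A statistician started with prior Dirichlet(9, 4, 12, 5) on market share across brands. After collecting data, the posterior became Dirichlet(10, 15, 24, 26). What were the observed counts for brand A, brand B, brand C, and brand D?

For a Dirichlet(α) prior with multinomial counts c, the posterior is Dirichlet(α + c) componentwise.
Counts are posterior − prior componentwise: 10−9=1, 15−4=11, 24−12=12, 26−5=21.

counts (1, 11, 12, 21)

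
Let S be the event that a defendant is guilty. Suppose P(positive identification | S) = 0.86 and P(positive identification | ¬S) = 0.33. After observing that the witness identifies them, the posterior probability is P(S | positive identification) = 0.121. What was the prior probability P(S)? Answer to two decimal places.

In odds form, posterior odds = prior odds × likelihood ratio, so prior odds = posterior odds ÷ LR.
Posterior odds = 0.121/(1−0.121) = 0.1377. LR = 0.86/0.33 = 2.6061.
Prior odds = 0.1377/2.6061 = 0.0528, so P(S) = 0.0528/(1+0.0528) ≈ 0.05.

P(S) = 0.05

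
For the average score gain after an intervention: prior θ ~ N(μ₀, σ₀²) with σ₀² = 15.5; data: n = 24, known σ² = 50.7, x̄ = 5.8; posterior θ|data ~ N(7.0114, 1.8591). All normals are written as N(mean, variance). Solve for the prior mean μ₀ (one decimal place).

μ₀ = 15.9

With known observation variance, the Normal–Normal posterior has precision τ_n = τ₀ + n/σ² and mean μ_n = (τ₀μ₀ + (n/σ²)x̄)/τ_n.
Here τ₀ = 1/15.5 = 0.064516 and τ_data = 24/50.7 = 0.473373, so τ_n = 0.537889.
Rearranging for μ₀: μ₀ = (μ_n·τ_n − τ_data·x̄)/τ₀ = (7.0114·0.537889 − 0.473373·5.8) / 0.064516 = 1.025792/0.064516 ≈ 15.9.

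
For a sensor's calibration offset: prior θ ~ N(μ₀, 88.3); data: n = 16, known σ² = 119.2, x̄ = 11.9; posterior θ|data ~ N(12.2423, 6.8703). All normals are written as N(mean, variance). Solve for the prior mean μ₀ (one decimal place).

μ₀ = 16.3

The posterior mean is a precision-weighted average: μ_n = (τ₀μ₀ + τ_data·x̄)/(τ₀+τ_data), with τ₀=1/σ₀² and τ_data=n/σ².
Here τ₀ = 1/88.3 = 0.011325 and τ_data = 16/119.2 = 0.134228, so τ_n = 0.145553.
Rearranging for μ₀: μ₀ = (μ_n·τ_n − τ_data·x̄)/τ₀ = (12.2423·0.145553 − 0.134228·11.9) / 0.011325 = 0.184590/0.011325 ≈ 16.3.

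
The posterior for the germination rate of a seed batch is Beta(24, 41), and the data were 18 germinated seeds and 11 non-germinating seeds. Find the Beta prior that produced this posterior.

Beta is conjugate to the binomial likelihood: posterior = Beta(a+s, b+f).
So a = 24 − 18 = 6 and b = 41 − 11 = 30.

Beta(6, 30)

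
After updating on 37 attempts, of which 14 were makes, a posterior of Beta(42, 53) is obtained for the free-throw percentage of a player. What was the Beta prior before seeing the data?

A Beta(a, b) prior with s successes and f failures in binomial data gives a Beta(a+s, b+f) posterior.
Subtract the data counts: 42−14=28, 53−23=30.

Beta(28, 30)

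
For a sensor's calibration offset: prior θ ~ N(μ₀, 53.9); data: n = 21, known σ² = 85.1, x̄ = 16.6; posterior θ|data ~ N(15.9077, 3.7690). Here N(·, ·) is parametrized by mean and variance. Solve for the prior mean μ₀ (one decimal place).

The posterior mean is a precision-weighted average: μ_n = (τ₀μ₀ + τ_data·x̄)/(τ₀+τ_data), with τ₀=1/σ₀² and τ_data=n/σ².
Here τ₀ = 1/53.9 = 0.018553 and τ_data = 21/85.1 = 0.246769, so τ_n = 0.265322.
Rearranging for μ₀: μ₀ = (μ_n·τ_n − τ_data·x̄)/τ₀ = (15.9077·0.265322 − 0.246769·16.6) / 0.018553 = 0.124297/0.018553 ≈ 6.7.

μ₀ = 6.7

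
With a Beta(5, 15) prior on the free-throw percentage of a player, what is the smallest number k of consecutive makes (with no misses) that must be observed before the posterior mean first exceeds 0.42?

k = 6

After k makes and 0 misses the posterior is Beta(5+k, 15), with mean (5+k)/(5+15+k).
Set (5+k)/(20+k) > 0.42 and solve: k > (0.42·20 − 5)/(1 − 0.42) = 5.862.
The smallest integer exceeding 5.862 is 6, and checking k=6: (11)/(26) = 0.4231 > 0.42.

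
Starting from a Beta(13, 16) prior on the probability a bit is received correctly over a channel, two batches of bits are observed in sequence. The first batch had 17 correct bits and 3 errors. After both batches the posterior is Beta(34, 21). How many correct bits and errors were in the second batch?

4 correct bits and 2 errors

Because Beta–binomial updating is additive in the counts, the combined data contributed (α_post−α_prior, β_post−β_prior) successes and failures.
Total across both batches: 34−13=21 correct bits, 21−16=5 errors.
Subtract the first batch: 21−17=4 correct bits and 5−3=2 errors.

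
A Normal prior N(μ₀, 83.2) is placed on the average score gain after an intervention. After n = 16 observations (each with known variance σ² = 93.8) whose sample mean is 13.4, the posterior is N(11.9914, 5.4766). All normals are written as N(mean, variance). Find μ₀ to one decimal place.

μ₀ = -8.0

With known observation variance, the Normal–Normal posterior has precision τ_n = τ₀ + n/σ² and mean μ_n = (τ₀μ₀ + (n/σ²)x̄)/τ_n.
Here τ₀ = 1/83.2 = 0.012019 and τ_data = 16/93.8 = 0.170576, so τ_n = 0.182595.
Rearranging for μ₀: μ₀ = (μ_n·τ_n − τ_data·x̄)/τ₀ = (11.9914·0.182595 − 0.170576·13.4) / 0.012019 = -0.096149/0.012019 ≈ -8.0.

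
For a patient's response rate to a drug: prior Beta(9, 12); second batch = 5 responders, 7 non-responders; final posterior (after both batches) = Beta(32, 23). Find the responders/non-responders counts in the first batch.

18 responders and 4 non-responders

Sequential conjugate updates are equivalent to a single update on the pooled data, so total successes = posterior α − prior α and total failures = posterior β − prior β.
Total across both batches: 32−9=23 responders, 23−12=11 non-responders.
Subtract the second batch: 23−5=18 responders and 11−7=4 non-responders.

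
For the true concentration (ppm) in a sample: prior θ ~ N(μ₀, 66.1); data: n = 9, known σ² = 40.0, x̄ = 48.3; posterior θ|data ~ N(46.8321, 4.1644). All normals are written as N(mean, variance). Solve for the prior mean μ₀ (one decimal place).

With known observation variance, the Normal–Normal posterior has precision τ_n = τ₀ + n/σ² and mean μ_n = (τ₀μ₀ + (n/σ²)x̄)/τ_n.
Here τ₀ = 1/66.1 = 0.015129 and τ_data = 9/40.0 = 0.225000, so τ_n = 0.240129.
Rearranging for μ₀: μ₀ = (μ_n·τ_n − τ_data·x̄)/τ₀ = (46.8321·0.240129 − 0.225000·48.3) / 0.015129 = 0.378245/0.015129 ≈ 25.0.

μ₀ = 25.0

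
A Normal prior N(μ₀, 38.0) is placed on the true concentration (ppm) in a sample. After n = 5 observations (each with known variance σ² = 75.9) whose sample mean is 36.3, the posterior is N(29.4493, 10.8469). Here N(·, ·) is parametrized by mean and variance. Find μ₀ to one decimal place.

μ₀ = 12.3

With known observation variance, the Normal–Normal posterior has precision τ_n = τ₀ + n/σ² and mean μ_n = (τ₀μ₀ + (n/σ²)x̄)/τ_n.
Here τ₀ = 1/38.0 = 0.026316 and τ_data = 5/75.9 = 0.065876, so τ_n = 0.092192.
Rearranging for μ₀: μ₀ = (μ_n·τ_n − τ_data·x̄)/τ₀ = (29.4493·0.092192 − 0.065876·36.3) / 0.026316 = 0.323691/0.026316 ≈ 12.3.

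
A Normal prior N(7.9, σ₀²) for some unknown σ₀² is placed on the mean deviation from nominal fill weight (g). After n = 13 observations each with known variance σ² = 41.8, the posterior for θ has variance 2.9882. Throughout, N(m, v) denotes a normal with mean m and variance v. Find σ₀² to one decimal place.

Posterior precision equals prior precision plus data precision: 1/σ_n² = 1/σ₀² + n/σ².
So 1/σ₀² = 1/2.9882 − 13/41.8 = 0.334650 − 0.311005 = 0.023645.
Hence σ₀² = 1/0.023645 ≈ 42.3.

σ₀² = 42.3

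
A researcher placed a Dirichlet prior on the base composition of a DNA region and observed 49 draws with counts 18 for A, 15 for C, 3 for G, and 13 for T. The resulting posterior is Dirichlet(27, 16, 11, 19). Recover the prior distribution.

For a Dirichlet(α) prior with multinomial counts c, the posterior is Dirichlet(α + c) componentwise.
Subtract each count from the matching posterior parameter: 27−18=9, 16−15=1, 11−3=8, 19−13=6.

Dirichlet(9, 1, 8, 6)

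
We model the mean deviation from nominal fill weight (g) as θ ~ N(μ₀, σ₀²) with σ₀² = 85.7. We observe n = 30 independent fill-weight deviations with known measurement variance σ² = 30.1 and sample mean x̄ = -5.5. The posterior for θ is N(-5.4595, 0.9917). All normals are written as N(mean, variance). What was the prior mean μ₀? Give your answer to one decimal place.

μ₀ = -2.0

The posterior mean is a precision-weighted average: μ_n = (τ₀μ₀ + τ_data·x̄)/(τ₀+τ_data), with τ₀=1/σ₀² and τ_data=n/σ².
Here τ₀ = 1/85.7 = 0.011669 and τ_data = 30/30.1 = 0.996678, so τ_n = 1.008347.
Rearranging for μ₀: μ₀ = (μ_n·τ_n − τ_data·x̄)/τ₀ = (-5.4595·1.008347 − 0.996678·-5.5) / 0.011669 = -0.023341/0.011669 ≈ -2.0.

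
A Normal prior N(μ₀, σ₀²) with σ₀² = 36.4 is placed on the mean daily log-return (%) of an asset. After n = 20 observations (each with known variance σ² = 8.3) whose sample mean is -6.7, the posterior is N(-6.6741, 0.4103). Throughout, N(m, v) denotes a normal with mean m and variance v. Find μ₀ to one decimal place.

With known observation variance, the Normal–Normal posterior has precision τ_n = τ₀ + n/σ² and mean μ_n = (τ₀μ₀ + (n/σ²)x̄)/τ_n.
Here τ₀ = 1/36.4 = 0.027473 and τ_data = 20/8.3 = 2.409639, so τ_n = 2.437112.
Rearranging for μ₀: μ₀ = (μ_n·τ_n − τ_data·x̄)/τ₀ = (-6.6741·2.437112 − 2.409639·-6.7) / 0.027473 = -0.120948/0.027473 ≈ -4.4.

μ₀ = -4.4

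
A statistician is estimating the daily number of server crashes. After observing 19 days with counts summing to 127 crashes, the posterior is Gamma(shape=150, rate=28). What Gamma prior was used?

Gamma(shape=23, rate=9)

A Gamma(α, β) prior (rate parametrization) on a Poisson rate with n observations summing to S gives posterior Gamma(α+S, β+n).
So α = 150 − 127 = 23 and β = 28 − 19 = 9.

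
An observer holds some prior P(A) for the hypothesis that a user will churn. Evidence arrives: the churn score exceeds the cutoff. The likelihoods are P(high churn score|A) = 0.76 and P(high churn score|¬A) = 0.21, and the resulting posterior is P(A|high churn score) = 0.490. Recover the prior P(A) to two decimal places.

P(A) = 0.21

In odds form, posterior odds = prior odds × likelihood ratio, so prior odds = posterior odds ÷ LR.
Posterior odds = 0.490/(1−0.490) = 0.9608. LR = 0.76/0.21 = 3.6190.
Prior odds = 0.9608/3.6190 = 0.2655, so P(A) = 0.2655/(1+0.2655) ≈ 0.21.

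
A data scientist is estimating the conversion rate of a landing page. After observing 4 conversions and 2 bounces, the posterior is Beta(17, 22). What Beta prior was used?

Under Beta–binomial conjugacy the posterior parameters are (a+s, b+f).
Subtract the data counts: 17−4=13, 22−2=20.

Beta(13, 20)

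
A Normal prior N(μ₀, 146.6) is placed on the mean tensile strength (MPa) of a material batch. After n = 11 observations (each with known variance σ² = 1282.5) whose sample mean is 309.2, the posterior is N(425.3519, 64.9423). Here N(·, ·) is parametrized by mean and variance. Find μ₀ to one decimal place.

μ₀ = 571.4

The posterior mean is a precision-weighted average: μ_n = (τ₀μ₀ + τ_data·x̄)/(τ₀+τ_data), with τ₀=1/σ₀² and τ_data=n/σ².
Here τ₀ = 1/146.6 = 0.006821 and τ_data = 11/1282.5 = 0.008577, so τ_n = 0.015398.
Rearranging for μ₀: μ₀ = (μ_n·τ_n − τ_data·x̄)/τ₀ = (425.3519·0.015398 − 0.008577·309.2) / 0.006821 = 3.897560/0.006821 ≈ 571.4.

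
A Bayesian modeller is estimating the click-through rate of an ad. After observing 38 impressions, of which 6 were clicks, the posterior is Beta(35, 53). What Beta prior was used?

A Beta(α, β) prior with s successes and f failures in binomial data gives a Beta(α+s, β+f) posterior.
Subtract the data counts: 35−6=29, 53−32=21.

Beta(29, 21)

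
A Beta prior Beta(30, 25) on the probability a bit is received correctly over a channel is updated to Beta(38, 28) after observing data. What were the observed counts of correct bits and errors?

Beta is conjugate to the binomial likelihood: posterior = Beta(α+s, β+f).
So s = 38 − 30 = 8 and f = 28 − 25 = 3.

8 correct bits and 3 errors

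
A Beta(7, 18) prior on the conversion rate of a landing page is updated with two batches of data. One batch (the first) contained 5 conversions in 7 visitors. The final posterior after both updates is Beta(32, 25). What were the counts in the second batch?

Sequential conjugate updates are equivalent to a single update on the pooled data, so total successes = posterior α − prior α and total failures = posterior β − prior β.
Total across both batches: 32−7=25 conversions, 25−18=7 bounces.
Subtract the first batch: 25−5=20 conversions and 7−2=5 bounces.

20 conversions and 5 bounces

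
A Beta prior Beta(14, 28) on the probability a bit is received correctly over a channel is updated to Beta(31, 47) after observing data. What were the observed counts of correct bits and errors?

A Beta(α, β) prior with s successes and f failures in binomial data gives a Beta(α+s, β+f) posterior.
Match parameters: s=31−14=17, f=47−28=19.

17 correct bits and 19 errors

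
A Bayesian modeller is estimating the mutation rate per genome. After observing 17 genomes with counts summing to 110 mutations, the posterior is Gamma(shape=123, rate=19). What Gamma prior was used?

Gamma(shape=13, rate=2)

Gamma–Poisson conjugacy: posterior shape = α + Σxᵢ, posterior rate = β + n.
So α = 123 − 110 = 13 and β = 19 − 17 = 2.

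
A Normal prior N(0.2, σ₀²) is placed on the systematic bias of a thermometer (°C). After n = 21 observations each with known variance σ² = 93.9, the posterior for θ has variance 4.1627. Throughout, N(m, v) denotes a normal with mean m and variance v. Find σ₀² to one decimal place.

σ₀² = 60.3

For the Normal–Normal model with known σ², precisions add: τ_n = τ₀ + n/σ².
So 1/σ₀² = 1/4.1627 − 21/93.9 = 0.240229 − 0.223642 = 0.016587.
Hence σ₀² = 1/0.016587 ≈ 60.3.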